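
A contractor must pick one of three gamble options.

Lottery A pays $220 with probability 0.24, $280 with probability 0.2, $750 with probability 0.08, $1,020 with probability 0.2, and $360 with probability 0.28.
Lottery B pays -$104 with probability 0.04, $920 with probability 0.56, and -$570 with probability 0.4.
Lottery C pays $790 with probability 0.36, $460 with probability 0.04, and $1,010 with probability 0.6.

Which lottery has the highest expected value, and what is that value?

Lottery A = 0.24 × 220 + 0.2 × 280 + 0.08 × 750 + 0.2 × 1020 + 0.28 × 360 = 52.8 + 56 + 60 + 204 + 100.8 = 473.6
Lottery B = 0.04 × (-104) + 0.56 × 920 + 0.4 × (-570) = -4.16 + 515.2 − 228 = 283.04
Lottery C = 0.36 × 790 + 0.04 × 460 + 0.6 × 1010 = 284.4 + 18.4 + 606 = 908.8

Lottery C ($908.80)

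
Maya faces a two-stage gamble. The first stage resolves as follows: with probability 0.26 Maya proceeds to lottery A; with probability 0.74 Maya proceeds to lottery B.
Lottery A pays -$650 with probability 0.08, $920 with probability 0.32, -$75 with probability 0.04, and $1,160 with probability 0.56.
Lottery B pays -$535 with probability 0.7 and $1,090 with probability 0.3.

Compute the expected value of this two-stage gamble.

EV(A) = 0.08 × (-650) + 0.32 × 920 + 0.04 × (-75) + 0.56 × 1160 = -52 + 294.4 − 3 + 649.6 = 889
EV(B) = 0.7 × (-535) + 0.3 × 1090 = -374.5 + 327 = -47.5
Overall = 0.26 × 889 + 0.74 × (-47.5) = 231.14 − 35.15 = 195.99

$195.99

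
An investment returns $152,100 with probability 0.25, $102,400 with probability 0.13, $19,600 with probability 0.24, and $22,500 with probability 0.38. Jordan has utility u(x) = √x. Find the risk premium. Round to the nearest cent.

E[u] = 0.25·√152100 + 0.13·√102400 + 0.24·√19600 + 0.38·√22500 = 0.25·390 + 0.13·320 + 0.24·140 + 0.38·150 = 229.7
CE = (229.7)² = 52762.09
Risk premium = EV − CE = 64591 − 52762.09 = 11828.91

$11,828.91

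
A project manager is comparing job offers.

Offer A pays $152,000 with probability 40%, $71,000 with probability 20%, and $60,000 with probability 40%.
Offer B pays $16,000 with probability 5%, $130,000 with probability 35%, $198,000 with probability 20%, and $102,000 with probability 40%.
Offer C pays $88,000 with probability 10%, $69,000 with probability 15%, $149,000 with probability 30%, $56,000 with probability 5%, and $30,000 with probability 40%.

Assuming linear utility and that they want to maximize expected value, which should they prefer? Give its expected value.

Offer A = 0.4 × 152000 + 0.2 × 71000 + 0.4 × 60000 = 60800 + 14200 + 24000 = 99000
Offer B = 0.05 × 16000 + 0.35 × 130000 + 0.2 × 198000 + 0.4 × 102000 = 800 + 45500 + 39600 + 40800 = 126700
Offer C = 0.1 × 88000 + 0.15 × 69000 + 0.3 × 149000 + 0.05 × 56000 + 0.4 × 30000 = 8800 + 10350 + 44700 + 2800 + 12000 = 78650

Offer B ($126,700)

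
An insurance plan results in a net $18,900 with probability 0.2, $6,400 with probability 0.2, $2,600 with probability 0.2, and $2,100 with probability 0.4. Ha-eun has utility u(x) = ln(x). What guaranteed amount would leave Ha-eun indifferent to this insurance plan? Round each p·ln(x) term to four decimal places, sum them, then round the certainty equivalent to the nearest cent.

E[u] = 0.2·ln(18900) + 0.2·ln(6400) + 0.2·ln(2600) + 0.4·ln(2100) = 1.9694 + 1.7528 + 1.5727 + 3.0599 = 8.3548
CE = e^8.3548 ≈ 4250.53

$4,250.53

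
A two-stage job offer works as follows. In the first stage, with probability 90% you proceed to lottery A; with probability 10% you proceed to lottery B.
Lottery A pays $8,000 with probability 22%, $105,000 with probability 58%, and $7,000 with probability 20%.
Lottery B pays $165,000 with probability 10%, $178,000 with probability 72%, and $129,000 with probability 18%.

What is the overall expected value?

$74,442

EV(A) = 0.22 × 8000 + 0.58 × 105000 + 0.2 × 7000 = 1760 + 60900 + 1400 = 64060
EV(B) = 0.1 × 165000 + 0.72 × 178000 + 0.18 × 129000 = 16500 + 128160 + 23220 = 167880
Overall = 0.9 × 64060 + 0.1 × 167880 = 57654 + 16788 = 74442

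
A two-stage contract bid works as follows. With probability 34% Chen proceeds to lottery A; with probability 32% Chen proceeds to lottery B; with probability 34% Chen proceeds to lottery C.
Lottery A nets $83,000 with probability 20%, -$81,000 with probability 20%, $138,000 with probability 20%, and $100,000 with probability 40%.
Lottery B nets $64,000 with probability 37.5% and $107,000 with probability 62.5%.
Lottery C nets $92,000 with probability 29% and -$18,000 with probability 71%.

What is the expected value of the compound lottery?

$56,926

EV(A) = 0.2 × 83000 + 0.2 × (-81000) + 0.2 × 138000 + 0.4 × 100000 = 16600 − 16200 + 27600 + 40000 = 68000
EV(B) = 0.375 × 64000 + 0.625 × 107000 = 24000 + 66875 = 90875
EV(C) = 0.29 × 92000 + 0.71 × (-18000) = 26680 − 12780 = 13900
Overall = 0.34 × 68000 + 0.32 × 90875 + 0.34 × 13900 = 23120 + 29080 + 4726 = 56926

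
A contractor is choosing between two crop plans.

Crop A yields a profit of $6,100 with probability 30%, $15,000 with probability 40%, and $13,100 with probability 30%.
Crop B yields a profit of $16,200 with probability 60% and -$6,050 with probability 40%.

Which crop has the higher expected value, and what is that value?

Crop A = 0.3 × 6100 + 0.4 × 15000 + 0.3 × 13100 = 1830 + 6000 + 3930 = 11760
Crop B = 0.6 × 16200 + 0.4 × (-6050) = 9720 − 2420 = 7300

Crop A ($11,760)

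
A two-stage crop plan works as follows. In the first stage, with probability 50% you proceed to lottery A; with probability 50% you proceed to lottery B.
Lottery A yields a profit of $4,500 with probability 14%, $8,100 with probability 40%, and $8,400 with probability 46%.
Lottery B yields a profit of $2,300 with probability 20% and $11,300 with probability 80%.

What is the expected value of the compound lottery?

EV(A) = 0.14 × 4500 + 0.4 × 8100 + 0.46 × 8400 = 630 + 3240 + 3864 = 7734
EV(B) = 0.2 × 2300 + 0.8 × 11300 = 460 + 9040 = 9500
Overall = 0.5 × 7734 + 0.5 × 9500 = 3867 + 4750 = 8617

$8,617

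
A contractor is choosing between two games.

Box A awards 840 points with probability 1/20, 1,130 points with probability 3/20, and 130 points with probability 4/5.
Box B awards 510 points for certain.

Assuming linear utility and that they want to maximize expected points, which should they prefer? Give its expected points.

Box B (510 points)

Box A = 1/20 × 840 + 3/20 × 1130 + 4/5 × 130 = 42 + 169.5 + 104 = 315.5
Box B: 510 (certain)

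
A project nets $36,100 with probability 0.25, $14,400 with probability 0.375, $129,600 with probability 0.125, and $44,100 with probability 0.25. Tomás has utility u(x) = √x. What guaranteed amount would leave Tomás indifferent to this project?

E[u] = 0.25·√36100 + 0.375·√14400 + 0.125·√129600 + 0.25·√44100 = 0.25·190 + 0.375·120 + 0.125·360 + 0.25·210 = 190
CE = (190)² = 36100

$36,100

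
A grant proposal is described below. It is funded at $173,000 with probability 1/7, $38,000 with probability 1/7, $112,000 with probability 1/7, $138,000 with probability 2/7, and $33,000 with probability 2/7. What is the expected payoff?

$95,000

EV = 1/7 × 173000 + 1/7 × 38000 + 1/7 × 112000 + 2/7 × 138000 + 2/7 × 33000 = 24714.2857 + 5428.5714 + 16000 + 39428.5714 + 9428.5714 = 95000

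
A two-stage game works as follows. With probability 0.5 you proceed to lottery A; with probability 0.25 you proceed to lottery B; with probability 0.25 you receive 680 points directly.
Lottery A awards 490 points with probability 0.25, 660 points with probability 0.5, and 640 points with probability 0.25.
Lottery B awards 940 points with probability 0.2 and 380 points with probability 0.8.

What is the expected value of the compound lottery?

EV(A) = 0.25 × 490 + 0.5 × 660 + 0.25 × 640 = 122.5 + 330 + 160 = 612.5
EV(B) = 0.2 × 940 + 0.8 × 380 = 188 + 304 = 492
Branch C: 680 (certain)
Overall = 0.5 × 612.5 + 0.25 × 492 + 0.25 × 680 = 306.25 + 123 + 170 = 599.25

599.25 points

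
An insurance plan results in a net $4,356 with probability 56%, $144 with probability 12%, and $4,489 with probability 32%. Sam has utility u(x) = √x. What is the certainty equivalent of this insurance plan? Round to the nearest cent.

$3,580.83

E[u] = 0.56·√4356 + 0.12·√144 + 0.32·√4489 = 0.56·66 + 0.12·12 + 0.32·67 = 59.84
CE = (59.84)² = 3580.8256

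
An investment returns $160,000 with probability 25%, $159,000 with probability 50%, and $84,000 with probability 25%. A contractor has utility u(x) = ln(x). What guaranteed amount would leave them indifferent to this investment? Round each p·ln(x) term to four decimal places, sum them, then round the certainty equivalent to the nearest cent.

$135,754.04

E[u] = 0.25·ln(160000) + 0.5·ln(159000) + 0.25·ln(84000) = 2.9957 + 5.9883 + 2.8346 = 11.8186
CE = e^11.8186 ≈ 135754.04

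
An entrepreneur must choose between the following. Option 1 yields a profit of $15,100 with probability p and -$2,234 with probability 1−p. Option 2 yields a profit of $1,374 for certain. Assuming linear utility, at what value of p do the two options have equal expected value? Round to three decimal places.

p = 0.208

p·15100 + (1−p)·(-2234) = 1374
17334p − 2234 = 1374
p = (1374 + 2234) / 17334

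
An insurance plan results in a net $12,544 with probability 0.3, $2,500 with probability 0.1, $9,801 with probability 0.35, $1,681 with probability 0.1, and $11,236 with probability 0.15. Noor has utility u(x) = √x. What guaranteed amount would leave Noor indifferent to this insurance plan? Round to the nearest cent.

E[u] = 0.3·√12544 + 0.1·√2500 + 0.35·√9801 + 0.1·√1681 + 0.15·√11236 = 0.3·112 + 0.1·50 + 0.35·99 + 0.1·41 + 0.15·106 = 93.25
CE = (93.25)² = 8695.5625

$8,695.56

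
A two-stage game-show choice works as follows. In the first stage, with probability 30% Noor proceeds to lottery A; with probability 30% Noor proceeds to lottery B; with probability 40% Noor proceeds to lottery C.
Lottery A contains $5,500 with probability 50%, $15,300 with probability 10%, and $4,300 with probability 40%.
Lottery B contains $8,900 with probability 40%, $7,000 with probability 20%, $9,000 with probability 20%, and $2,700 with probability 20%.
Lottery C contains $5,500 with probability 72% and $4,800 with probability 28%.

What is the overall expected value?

EV(A) = 0.5 × 5500 + 0.1 × 15300 + 0.4 × 4300 = 2750 + 1530 + 1720 = 6000
EV(B) = 0.4 × 8900 + 0.2 × 7000 + 0.2 × 9000 + 0.2 × 2700 = 3560 + 1400 + 1800 + 540 = 7300
EV(C) = 0.72 × 5500 + 0.28 × 4800 = 3960 + 1344 = 5304
Overall = 0.3 × 6000 + 0.3 × 7300 + 0.4 × 5304 = 1800 + 2190 + 2121.6 = 6111.6

$6,111.60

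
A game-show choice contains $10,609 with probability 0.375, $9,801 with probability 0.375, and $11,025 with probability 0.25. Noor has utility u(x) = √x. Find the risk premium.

E[u] = 0.375·√10609 + 0.375·√9801 + 0.25·√11025 = 0.375·103 + 0.375·99 + 0.25·105 = 102
CE = (102)² = 10404
Risk premium = EV − CE = 10410 − 10404 = 6

$6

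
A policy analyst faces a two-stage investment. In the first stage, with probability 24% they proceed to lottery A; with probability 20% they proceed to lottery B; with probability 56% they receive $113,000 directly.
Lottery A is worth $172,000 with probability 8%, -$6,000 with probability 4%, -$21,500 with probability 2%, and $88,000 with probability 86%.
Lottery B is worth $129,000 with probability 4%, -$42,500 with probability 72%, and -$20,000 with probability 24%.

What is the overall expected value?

EV(A) = 0.08 × 172000 + 0.04 × (-6000) + 0.02 × (-21500) + 0.86 × 88000 = 13760 − 240 − 430 + 75680 = 88770
EV(B) = 0.04 × 129000 + 0.72 × (-42500) + 0.24 × (-20000) = 5160 − 30600 − 4800 = -30240
Branch C: 113000 (certain)
Overall = 0.24 × 88770 + 0.2 × (-30240) + 0.56 × 113000 = 21304.8 − 6048 + 63280 = 78536.8

$78,536.80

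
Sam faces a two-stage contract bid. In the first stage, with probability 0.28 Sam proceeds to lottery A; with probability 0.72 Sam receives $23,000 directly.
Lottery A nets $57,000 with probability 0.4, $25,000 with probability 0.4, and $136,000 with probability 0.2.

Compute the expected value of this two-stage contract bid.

EV(A) = 0.4 × 57000 + 0.4 × 25000 + 0.2 × 136000 = 22800 + 10000 + 27200 = 60000
Branch B: 23000 (certain)
Overall = 0.28 × 60000 + 0.72 × 23000 = 16800 + 16560 = 33360

$33,360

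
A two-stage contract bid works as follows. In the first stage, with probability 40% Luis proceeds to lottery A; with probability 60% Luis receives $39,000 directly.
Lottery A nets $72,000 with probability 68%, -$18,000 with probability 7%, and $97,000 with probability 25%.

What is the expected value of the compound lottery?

$52,180

EV(A) = 0.68 × 72000 + 0.07 × (-18000) + 0.25 × 97000 = 48960 − 1260 + 24250 = 71950
Branch B: 39000 (certain)
Overall = 0.4 × 71950 + 0.6 × 39000 = 28780 + 23400 = 52180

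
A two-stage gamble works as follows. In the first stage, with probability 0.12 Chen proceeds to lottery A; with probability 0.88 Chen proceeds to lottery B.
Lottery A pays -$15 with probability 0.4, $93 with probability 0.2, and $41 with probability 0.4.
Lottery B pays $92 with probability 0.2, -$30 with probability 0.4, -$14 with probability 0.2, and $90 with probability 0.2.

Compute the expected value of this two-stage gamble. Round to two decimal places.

$22.49

EV(A) = 0.4 × (-15) + 0.2 × 93 + 0.4 × 41 = -6 + 18.6 + 16.4 = 29
EV(B) = 0.2 × 92 + 0.4 × (-30) + 0.2 × (-14) + 0.2 × 90 = 18.4 − 12 − 2.8 + 18 = 21.6
Overall = 0.12 × 29 + 0.88 × 21.6 = 3.48 + 19.008 = 22.488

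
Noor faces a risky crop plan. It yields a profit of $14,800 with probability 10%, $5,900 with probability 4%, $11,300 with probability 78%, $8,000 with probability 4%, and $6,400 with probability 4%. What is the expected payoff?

$11,106

EV = 0.1 × 14800 + 0.04 × 5900 + 0.78 × 11300 + 0.04 × 8000 + 0.04 × 6400 = 1480 + 236 + 8814 + 320 + 256 = 11106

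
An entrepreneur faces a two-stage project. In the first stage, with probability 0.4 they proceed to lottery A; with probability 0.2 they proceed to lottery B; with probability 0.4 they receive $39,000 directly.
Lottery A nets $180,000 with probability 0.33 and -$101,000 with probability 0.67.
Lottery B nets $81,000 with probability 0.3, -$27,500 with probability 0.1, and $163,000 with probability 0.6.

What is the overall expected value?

EV(A) = 0.33 × 180000 + 0.67 × (-101000) = 59400 − 67670 = -8270
EV(B) = 0.3 × 81000 + 0.1 × (-27500) + 0.6 × 163000 = 24300 − 2750 + 97800 = 119350
Branch C: 39000 (certain)
Overall = 0.4 × (-8270) + 0.2 × 119350 + 0.4 × 39000 = -3308 + 23870 + 15600 = 36162

$36,162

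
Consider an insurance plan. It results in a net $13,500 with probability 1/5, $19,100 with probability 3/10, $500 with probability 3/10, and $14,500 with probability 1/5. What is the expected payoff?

EV = 1/5 × 13500 + 3/10 × 19100 + 3/10 × 500 + 1/5 × 14500 = 2700 + 5730 + 150 + 2900 = 11480

$11,480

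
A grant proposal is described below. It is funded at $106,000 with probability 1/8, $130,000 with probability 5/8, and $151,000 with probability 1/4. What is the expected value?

EV = 1/8 × 106000 + 5/8 × 130000 + 1/4 × 151000 = 13250 + 81250 + 37750 = 132250

$132,250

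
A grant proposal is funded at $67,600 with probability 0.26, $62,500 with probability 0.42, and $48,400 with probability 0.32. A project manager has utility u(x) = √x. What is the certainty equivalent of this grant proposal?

$59,049

E[u] = 0.26·√67600 + 0.42·√62500 + 0.32·√48400 = 0.26·260 + 0.42·250 + 0.32·220 = 243
CE = (243)² = 59049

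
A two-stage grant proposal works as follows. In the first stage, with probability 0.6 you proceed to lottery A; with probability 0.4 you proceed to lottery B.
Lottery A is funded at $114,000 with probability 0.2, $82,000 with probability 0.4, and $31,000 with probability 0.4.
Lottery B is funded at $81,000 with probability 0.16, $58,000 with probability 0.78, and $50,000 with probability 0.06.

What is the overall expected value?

$65,280

EV(A) = 0.2 × 114000 + 0.4 × 82000 + 0.4 × 31000 = 22800 + 32800 + 12400 = 68000
EV(B) = 0.16 × 81000 + 0.78 × 58000 + 0.06 × 50000 = 12960 + 45240 + 3000 = 61200
Overall = 0.6 × 68000 + 0.4 × 61200 = 40800 + 24480 = 65280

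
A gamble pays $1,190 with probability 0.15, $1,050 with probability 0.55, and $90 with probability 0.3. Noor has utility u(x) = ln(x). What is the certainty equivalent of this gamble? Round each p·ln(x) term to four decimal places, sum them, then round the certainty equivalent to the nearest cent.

$511.99

E[u] = 0.15·ln(1190) + 0.55·ln(1050) + 0.3·ln(90) = 1.0623 + 3.8261 + 1.3499 = 6.2383
CE = e^6.2383 ≈ 511.99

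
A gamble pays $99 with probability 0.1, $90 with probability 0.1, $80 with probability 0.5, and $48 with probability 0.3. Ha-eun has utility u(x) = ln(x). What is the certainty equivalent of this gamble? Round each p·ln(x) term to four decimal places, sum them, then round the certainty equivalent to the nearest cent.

E[u] = 0.1·ln(99) + 0.1·ln(90) + 0.5·ln(80) + 0.3·ln(48) = 0.4595 + 0.4500 + 2.1910 + 1.1614 = 4.2619
CE = e^4.2619 ≈ 70.94

$70.94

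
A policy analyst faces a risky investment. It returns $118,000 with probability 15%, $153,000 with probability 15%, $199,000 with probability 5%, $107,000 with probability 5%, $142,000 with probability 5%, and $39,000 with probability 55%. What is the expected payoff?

EV = 0.15 × 118000 + 0.15 × 153000 + 0.05 × 199000 + 0.05 × 107000 + 0.05 × 142000 + 0.55 × 39000 = 17700 + 22950 + 9950 + 5350 + 7100 + 21450 = 84500

$84,500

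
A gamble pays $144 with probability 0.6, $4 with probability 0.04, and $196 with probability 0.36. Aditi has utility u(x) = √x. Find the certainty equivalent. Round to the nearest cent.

$151.78

E[u] = 0.6·√144 + 0.04·√4 + 0.36·√196 = 0.6·12 + 0.04·2 + 0.36·14 = 12.32
CE = (12.32)² = 151.7824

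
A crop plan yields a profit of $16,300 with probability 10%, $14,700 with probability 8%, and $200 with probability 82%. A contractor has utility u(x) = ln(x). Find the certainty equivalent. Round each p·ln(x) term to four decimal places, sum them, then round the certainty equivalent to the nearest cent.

$437.95

E[u] = 0.1·ln(16300) + 0.08·ln(14700) + 0.82·ln(200) = 0.9699 + 0.7676 + 4.3446 = 6.0821
CE = e^6.0821 ≈ 437.95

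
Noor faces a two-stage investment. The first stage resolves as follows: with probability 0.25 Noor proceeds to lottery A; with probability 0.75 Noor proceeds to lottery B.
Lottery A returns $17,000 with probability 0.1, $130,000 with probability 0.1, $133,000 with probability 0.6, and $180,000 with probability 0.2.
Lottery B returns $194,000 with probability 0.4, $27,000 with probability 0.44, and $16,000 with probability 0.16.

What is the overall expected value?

$101,655

EV(A) = 0.1 × 17000 + 0.1 × 130000 + 0.6 × 133000 + 0.2 × 180000 = 1700 + 13000 + 79800 + 36000 = 130500
EV(B) = 0.4 × 194000 + 0.44 × 27000 + 0.16 × 16000 = 77600 + 11880 + 2560 = 92040
Overall = 0.25 × 130500 + 0.75 × 92040 = 32625 + 69030 = 101655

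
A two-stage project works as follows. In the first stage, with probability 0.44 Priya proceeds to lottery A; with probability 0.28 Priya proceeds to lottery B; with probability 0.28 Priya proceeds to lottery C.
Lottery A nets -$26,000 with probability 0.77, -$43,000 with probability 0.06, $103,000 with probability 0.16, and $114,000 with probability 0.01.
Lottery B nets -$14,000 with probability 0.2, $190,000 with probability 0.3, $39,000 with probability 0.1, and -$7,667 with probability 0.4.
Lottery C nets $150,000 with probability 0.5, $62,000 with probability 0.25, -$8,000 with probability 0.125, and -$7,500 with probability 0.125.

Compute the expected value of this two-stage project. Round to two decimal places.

EV(A) = 0.77 × (-26000) + 0.06 × (-43000) + 0.16 × 103000 + 0.01 × 114000 = -20020 − 2580 + 16480 + 1140 = -4980
EV(B) = 0.2 × (-14000) + 0.3 × 190000 + 0.1 × 39000 + 0.4 × (-7667) = -2800 + 57000 + 3900 − 3066.8 = 55033.2
EV(C) = 0.5 × 150000 + 0.25 × 62000 + 0.125 × (-8000) + 0.125 × (-7500) = 75000 + 15500 − 1000 − 937.5 = 88562.5
Overall = 0.44 × (-4980) + 0.28 × 55033.2 + 0.28 × 88562.5 = -2191.2 + 15409.296 + 24797.5 = 38015.596

$38,015.60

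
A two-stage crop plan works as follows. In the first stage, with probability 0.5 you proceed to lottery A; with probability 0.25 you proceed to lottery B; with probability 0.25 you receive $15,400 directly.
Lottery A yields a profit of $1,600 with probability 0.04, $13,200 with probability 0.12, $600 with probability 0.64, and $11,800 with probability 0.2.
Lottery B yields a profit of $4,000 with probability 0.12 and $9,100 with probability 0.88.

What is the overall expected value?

$8,168

EV(A) = 0.04 × 1600 + 0.12 × 13200 + 0.64 × 600 + 0.2 × 11800 = 64 + 1584 + 384 + 2360 = 4392
EV(B) = 0.12 × 4000 + 0.88 × 9100 = 480 + 8008 = 8488
Branch C: 15400 (certain)
Overall = 0.5 × 4392 + 0.25 × 8488 + 0.25 × 15400 = 2196 + 2122 + 3850 = 8168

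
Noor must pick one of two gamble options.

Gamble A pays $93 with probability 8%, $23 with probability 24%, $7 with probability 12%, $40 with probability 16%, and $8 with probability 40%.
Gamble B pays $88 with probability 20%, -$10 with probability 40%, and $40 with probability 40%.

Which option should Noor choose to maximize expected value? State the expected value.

Gamble A = 0.08 × 93 + 0.24 × 23 + 0.12 × 7 + 0.16 × 40 + 0.4 × 8 = 7.44 + 5.52 + 0.84 + 6.4 + 3.2 = 23.4
Gamble B = 0.2 × 88 + 0.4 × (-10) + 0.4 × 40 = 17.6 − 4 + 16 = 29.6

Gamble B ($29.60)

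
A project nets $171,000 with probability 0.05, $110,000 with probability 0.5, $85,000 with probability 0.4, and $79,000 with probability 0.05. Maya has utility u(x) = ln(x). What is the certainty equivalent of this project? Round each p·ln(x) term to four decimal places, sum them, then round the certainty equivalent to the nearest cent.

$99,777.70

E[u] = 0.05·ln(171000) + 0.5·ln(110000) + 0.4·ln(85000) + 0.05·ln(79000) = 0.6025 + 5.8041 + 4.5402 + 0.5639 = 11.5107
CE = e^11.5107 ≈ 99777.70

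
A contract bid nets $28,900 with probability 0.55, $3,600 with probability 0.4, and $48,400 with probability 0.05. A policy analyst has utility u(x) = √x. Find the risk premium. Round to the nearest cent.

E[u] = 0.55·√28900 + 0.4·√3600 + 0.05·√48400 = 0.55·170 + 0.4·60 + 0.05·220 = 128.5
CE = (128.5)² = 16512.25
Risk premium = EV − CE = 19755 − 16512.25 = 3242.75

$3,242.75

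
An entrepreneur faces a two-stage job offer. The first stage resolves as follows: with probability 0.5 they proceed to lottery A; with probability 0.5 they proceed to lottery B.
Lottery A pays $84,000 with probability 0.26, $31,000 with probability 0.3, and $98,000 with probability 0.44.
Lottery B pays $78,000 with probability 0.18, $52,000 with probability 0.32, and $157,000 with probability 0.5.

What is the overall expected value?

EV(A) = 0.26 × 84000 + 0.3 × 31000 + 0.44 × 98000 = 21840 + 9300 + 43120 = 74260
EV(B) = 0.18 × 78000 + 0.32 × 52000 + 0.5 × 157000 = 14040 + 16640 + 78500 = 109180
Overall = 0.5 × 74260 + 0.5 × 109180 = 37130 + 54590 = 91720

$91,720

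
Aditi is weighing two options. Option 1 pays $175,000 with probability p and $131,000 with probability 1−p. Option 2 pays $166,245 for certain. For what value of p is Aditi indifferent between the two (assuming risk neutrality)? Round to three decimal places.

p = 0.801

p·175000 + (1−p)·131000 = 166245
44000p + 131000 = 166245
p = (166245 − 131000) / 44000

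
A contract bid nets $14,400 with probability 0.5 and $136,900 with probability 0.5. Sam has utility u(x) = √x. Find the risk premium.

E[u] = 0.5·√14400 + 0.5·√136900 = 0.5·120 + 0.5·370 = 245
CE = (245)² = 60025
Risk premium = EV − CE = 75650 − 60025 = 15625

$15,625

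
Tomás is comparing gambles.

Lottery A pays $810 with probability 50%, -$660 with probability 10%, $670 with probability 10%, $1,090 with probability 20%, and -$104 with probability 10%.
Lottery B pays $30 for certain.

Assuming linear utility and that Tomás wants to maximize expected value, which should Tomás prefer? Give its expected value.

Lottery A = 0.5 × 810 + 0.1 × (-660) + 0.1 × 670 + 0.2 × 1090 + 0.1 × (-104) = 405 − 66 + 67 + 218 − 10.4 = 613.6
Lottery B: 30 (certain)

Lottery A ($613.60)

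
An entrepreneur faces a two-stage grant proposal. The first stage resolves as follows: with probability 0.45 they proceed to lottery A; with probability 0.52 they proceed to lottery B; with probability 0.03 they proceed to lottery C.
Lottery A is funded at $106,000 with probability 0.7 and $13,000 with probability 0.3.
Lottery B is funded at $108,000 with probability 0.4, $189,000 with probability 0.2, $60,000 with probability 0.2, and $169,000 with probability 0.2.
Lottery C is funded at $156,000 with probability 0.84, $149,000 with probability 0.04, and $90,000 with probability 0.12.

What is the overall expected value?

$105,515

EV(A) = 0.7 × 106000 + 0.3 × 13000 = 74200 + 3900 = 78100
EV(B) = 0.4 × 108000 + 0.2 × 189000 + 0.2 × 60000 + 0.2 × 169000 = 43200 + 37800 + 12000 + 33800 = 126800
EV(C) = 0.84 × 156000 + 0.04 × 149000 + 0.12 × 90000 = 131040 + 5960 + 10800 = 147800
Overall = 0.45 × 78100 + 0.52 × 126800 + 0.03 × 147800 = 35145 + 65936 + 4434 = 105515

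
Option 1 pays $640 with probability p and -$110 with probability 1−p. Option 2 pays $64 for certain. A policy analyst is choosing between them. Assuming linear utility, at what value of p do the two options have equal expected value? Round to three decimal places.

p·640 + (1−p)·(-110) = 64
750p − 110 = 64
p = (64 + 110) / 750

p = 0.232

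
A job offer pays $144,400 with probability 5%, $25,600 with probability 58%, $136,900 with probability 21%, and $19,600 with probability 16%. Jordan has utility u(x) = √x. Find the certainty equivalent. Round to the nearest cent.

E[u] = 0.05·√144400 + 0.58·√25600 + 0.21·√136900 + 0.16·√19600 = 0.05·380 + 0.58·160 + 0.21·370 + 0.16·140 = 211.9
CE = (211.9)² = 44901.61

$44,901.61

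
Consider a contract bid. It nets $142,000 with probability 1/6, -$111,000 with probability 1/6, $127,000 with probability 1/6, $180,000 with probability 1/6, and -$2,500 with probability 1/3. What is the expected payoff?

$55,500

EV = 1/6 × 142000 + 1/6 × (-111000) + 1/6 × 127000 + 1/6 × 180000 + 1/3 × (-2500) = 23666.6667 − 18500 + 21166.6667 + 30000 − 833.3333 = 55500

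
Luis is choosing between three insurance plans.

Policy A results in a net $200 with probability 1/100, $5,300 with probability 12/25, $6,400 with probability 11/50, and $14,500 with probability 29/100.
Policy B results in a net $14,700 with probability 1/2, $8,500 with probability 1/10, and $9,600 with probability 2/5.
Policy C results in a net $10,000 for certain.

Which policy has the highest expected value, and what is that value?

Policy B ($12,040)

Policy A = 1/100 × 200 + 12/25 × 5300 + 11/50 × 6400 + 29/100 × 14500 = 2 + 2544 + 1408 + 4205 = 8159
Policy B = 1/2 × 14700 + 1/10 × 8500 + 2/5 × 9600 = 7350 + 850 + 3840 = 12040
Policy C: 10000 (certain)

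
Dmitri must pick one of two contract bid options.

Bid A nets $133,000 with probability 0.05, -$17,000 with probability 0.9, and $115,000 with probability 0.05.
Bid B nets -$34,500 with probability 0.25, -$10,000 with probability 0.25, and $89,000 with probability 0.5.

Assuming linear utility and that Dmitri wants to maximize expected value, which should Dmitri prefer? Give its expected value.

Bid A = 0.05 × 133000 + 0.9 × (-17000) + 0.05 × 115000 = 6650 − 15300 + 5750 = -2900
Bid B = 0.25 × (-34500) + 0.25 × (-10000) + 0.5 × 89000 = -8625 − 2500 + 44500 = 33375

Bid B ($33,375)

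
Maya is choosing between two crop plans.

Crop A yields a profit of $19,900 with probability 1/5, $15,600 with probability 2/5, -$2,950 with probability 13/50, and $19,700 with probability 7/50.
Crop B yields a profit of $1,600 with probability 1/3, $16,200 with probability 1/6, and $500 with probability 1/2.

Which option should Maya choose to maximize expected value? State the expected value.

Crop A = 1/5 × 19900 + 2/5 × 15600 + 13/50 × (-2950) + 7/50 × 19700 = 3980 + 6240 − 767 + 2758 = 12211
Crop B = 1/3 × 1600 + 1/6 × 16200 + 1/2 × 500 = 533.3333 + 2700 + 250 = 3483.3333

Crop A ($12,211)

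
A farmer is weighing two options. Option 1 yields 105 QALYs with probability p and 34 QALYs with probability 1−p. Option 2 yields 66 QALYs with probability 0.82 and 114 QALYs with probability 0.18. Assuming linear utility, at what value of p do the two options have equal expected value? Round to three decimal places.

EV(Option 2) = 0.82 × 66 + 0.18 × 114 = 54.12 + 20.52 = 74.64
p·105 + (1−p)·34 = 74.64
71p + 34 = 74.64
p = (74.64 − 34) / 71

p = 0.572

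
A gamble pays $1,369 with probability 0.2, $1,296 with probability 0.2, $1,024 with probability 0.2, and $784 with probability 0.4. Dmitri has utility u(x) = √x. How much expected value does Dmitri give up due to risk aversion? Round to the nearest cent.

$14.56

E[u] = 0.2·√1369 + 0.2·√1296 + 0.2·√1024 + 0.4·√784 = 0.2·37 + 0.2·36 + 0.2·32 + 0.4·28 = 32.2
CE = (32.2)² = 1036.84
Risk premium = EV − CE = 1051.4 − 1036.84 = 14.56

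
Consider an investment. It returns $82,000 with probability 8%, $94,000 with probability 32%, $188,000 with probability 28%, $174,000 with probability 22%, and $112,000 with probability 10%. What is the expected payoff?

EV = 0.08 × 82000 + 0.32 × 94000 + 0.28 × 188000 + 0.22 × 174000 + 0.1 × 112000 = 6560 + 30080 + 52640 + 38280 + 11200 = 138760

$138,760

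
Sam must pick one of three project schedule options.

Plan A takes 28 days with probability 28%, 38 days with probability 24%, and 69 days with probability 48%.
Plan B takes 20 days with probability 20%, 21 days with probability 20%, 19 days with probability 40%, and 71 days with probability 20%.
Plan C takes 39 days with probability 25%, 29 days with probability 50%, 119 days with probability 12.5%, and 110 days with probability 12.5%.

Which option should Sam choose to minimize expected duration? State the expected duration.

Plan B (30 days)

Plan A = 0.28 × 28 + 0.24 × 38 + 0.48 × 69 = 7.84 + 9.12 + 33.12 = 50.08
Plan B = 0.2 × 20 + 0.2 × 21 + 0.4 × 19 + 0.2 × 71 = 4 + 4.2 + 7.6 + 14.2 = 30
Plan C = 0.25 × 39 + 0.5 × 29 + 0.125 × 119 + 0.125 × 110 = 9.75 + 14.5 + 14.875 + 13.75 = 52.875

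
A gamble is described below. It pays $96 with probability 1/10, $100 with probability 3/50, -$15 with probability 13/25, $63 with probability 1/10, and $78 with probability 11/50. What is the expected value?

EV = 1/10 × 96 + 3/50 × 100 + 13/25 × (-15) + 1/10 × 63 + 11/50 × 78 = 9.6 + 6 − 7.8 + 6.3 + 17.16 = 31.26

$31.26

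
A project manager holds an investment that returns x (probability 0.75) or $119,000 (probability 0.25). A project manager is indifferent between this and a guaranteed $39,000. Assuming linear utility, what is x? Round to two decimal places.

0.75·x + 0.25·119000 = 39000
0.75·x = 39000 − 29750 = 9250
x = 9250 / 0.75 = 12333.3333

x = $12,333.33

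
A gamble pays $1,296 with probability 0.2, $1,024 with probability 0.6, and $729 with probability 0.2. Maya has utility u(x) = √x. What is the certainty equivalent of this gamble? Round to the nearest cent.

$1,011.24

E[u] = 0.2·√1296 + 0.6·√1024 + 0.2·√729 = 0.2·36 + 0.6·32 + 0.2·27 = 31.8
CE = (31.8)² = 1011.24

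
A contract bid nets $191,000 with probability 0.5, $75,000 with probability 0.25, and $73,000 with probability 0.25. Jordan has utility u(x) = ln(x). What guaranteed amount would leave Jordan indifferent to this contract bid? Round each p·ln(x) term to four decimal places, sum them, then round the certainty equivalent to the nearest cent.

E[u] = 0.5·ln(191000) + 0.25·ln(75000) + 0.25·ln(73000) = 6.0800 + 2.8063 + 2.7996 = 11.6859
CE = e^11.6859 ≈ 118883.58

$118,883.58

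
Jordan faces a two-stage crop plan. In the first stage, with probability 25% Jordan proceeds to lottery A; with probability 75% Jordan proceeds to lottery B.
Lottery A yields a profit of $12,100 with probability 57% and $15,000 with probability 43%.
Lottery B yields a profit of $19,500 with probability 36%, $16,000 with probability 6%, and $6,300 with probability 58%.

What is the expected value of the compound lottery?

EV(A) = 0.57 × 12100 + 0.43 × 15000 = 6897 + 6450 = 13347
EV(B) = 0.36 × 19500 + 0.06 × 16000 + 0.58 × 6300 = 7020 + 960 + 3654 = 11634
Overall = 0.25 × 13347 + 0.75 × 11634 = 3336.75 + 8725.5 = 12062.25

$12,062.25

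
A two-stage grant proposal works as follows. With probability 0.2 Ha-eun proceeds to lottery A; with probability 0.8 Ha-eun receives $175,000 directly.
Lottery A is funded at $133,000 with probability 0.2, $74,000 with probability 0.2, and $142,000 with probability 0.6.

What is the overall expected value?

$165,320

EV(A) = 0.2 × 133000 + 0.2 × 74000 + 0.6 × 142000 = 26600 + 14800 + 85200 = 126600
Branch B: 175000 (certain)
Overall = 0.2 × 126600 + 0.8 × 175000 = 25320 + 140000 = 165320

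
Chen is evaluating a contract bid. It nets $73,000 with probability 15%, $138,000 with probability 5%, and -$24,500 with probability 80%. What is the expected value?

-$1,750

EV = 0.15 × 73000 + 0.05 × 138000 + 0.8 × (-24500) = 10950 + 6900 − 19600 = -1750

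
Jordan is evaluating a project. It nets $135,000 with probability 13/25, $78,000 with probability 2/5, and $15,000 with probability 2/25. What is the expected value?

$102,600

EV = 13/25 × 135000 + 2/5 × 78000 + 2/25 × 15000 = 70200 + 31200 + 1200 = 102600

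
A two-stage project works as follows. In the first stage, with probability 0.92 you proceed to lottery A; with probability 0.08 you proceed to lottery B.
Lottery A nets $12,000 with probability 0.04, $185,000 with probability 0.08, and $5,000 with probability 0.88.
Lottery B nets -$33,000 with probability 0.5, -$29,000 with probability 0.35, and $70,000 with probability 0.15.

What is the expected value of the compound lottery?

EV(A) = 0.04 × 12000 + 0.08 × 185000 + 0.88 × 5000 = 480 + 14800 + 4400 = 19680
EV(B) = 0.5 × (-33000) + 0.35 × (-29000) + 0.15 × 70000 = -16500 − 10150 + 10500 = -16150
Overall = 0.92 × 19680 + 0.08 × (-16150) = 18105.6 − 1292 = 16813.6

$16,813.60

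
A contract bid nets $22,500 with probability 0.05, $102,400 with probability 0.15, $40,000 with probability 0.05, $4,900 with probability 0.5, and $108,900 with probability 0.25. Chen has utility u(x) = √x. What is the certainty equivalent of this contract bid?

E[u] = 0.05·√22500 + 0.15·√102400 + 0.05·√40000 + 0.5·√4900 + 0.25·√108900 = 0.05·150 + 0.15·320 + 0.05·200 + 0.5·70 + 0.25·330 = 183
CE = (183)² = 33489

$33,489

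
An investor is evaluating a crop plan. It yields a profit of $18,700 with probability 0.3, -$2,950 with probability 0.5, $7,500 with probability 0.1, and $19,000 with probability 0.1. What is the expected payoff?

$6,785

EV = 0.3 × 18700 + 0.5 × (-2950) + 0.1 × 7500 + 0.1 × 19000 = 5610 − 1475 + 750 + 1900 = 6785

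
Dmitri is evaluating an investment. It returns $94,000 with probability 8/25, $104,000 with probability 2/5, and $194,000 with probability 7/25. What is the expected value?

$126,000

EV = 8/25 × 94000 + 2/5 × 104000 + 7/25 × 194000 = 30080 + 41600 + 54320 = 126000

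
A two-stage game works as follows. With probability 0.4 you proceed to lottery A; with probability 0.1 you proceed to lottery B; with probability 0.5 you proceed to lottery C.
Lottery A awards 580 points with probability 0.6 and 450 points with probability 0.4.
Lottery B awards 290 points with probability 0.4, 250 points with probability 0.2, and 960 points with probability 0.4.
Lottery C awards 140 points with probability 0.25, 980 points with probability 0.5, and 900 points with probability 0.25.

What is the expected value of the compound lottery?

EV(A) = 0.6 × 580 + 0.4 × 450 = 348 + 180 = 528
EV(B) = 0.4 × 290 + 0.2 × 250 + 0.4 × 960 = 116 + 50 + 384 = 550
EV(C) = 0.25 × 140 + 0.5 × 980 + 0.25 × 900 = 35 + 490 + 225 = 750
Overall = 0.4 × 528 + 0.1 × 550 + 0.5 × 750 = 211.2 + 55 + 375 = 641.2

641.2 points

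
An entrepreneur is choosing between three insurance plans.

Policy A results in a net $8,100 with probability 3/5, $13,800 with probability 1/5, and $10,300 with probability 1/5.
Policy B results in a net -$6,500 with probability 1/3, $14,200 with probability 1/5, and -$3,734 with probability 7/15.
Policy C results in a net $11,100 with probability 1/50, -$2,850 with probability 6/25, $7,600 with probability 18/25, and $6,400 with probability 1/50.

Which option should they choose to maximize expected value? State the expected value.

Policy A = 3/5 × 8100 + 1/5 × 13800 + 1/5 × 10300 = 4860 + 2760 + 2060 = 9680
Policy B = 1/3 × (-6500) + 1/5 × 14200 + 7/15 × (-3734) = -2166.6667 + 2840 − 1742.5333 = -1069.2
Policy C = 1/50 × 11100 + 6/25 × (-2850) + 18/25 × 7600 + 1/50 × 6400 = 222 − 684 + 5472 + 128 = 5138

Policy A ($9,680)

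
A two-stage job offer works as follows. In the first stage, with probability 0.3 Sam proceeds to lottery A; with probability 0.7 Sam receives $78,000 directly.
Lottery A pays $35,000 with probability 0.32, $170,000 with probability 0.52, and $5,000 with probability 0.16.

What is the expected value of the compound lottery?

$84,720

EV(A) = 0.32 × 35000 + 0.52 × 170000 + 0.16 × 5000 = 11200 + 88400 + 800 = 100400
Branch B: 78000 (certain)
Overall = 0.3 × 100400 + 0.7 × 78000 = 30120 + 54600 = 84720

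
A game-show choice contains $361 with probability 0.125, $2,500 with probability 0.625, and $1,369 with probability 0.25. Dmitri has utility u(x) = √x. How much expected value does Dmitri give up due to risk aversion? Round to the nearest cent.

$111.61

E[u] = 0.125·√361 + 0.625·√2500 + 0.25·√1369 = 0.125·19 + 0.625·50 + 0.25·37 = 42.875
CE = (42.875)² = 1838.265625
Risk premium = EV − CE = 1949.875 − 1838.265625 = 111.609375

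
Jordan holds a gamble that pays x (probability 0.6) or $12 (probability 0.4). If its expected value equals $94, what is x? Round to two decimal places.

x = $148.67

0.6·x + 0.4·12 = 94
0.6·x = 94 − 4.8 = 89.2
x = 89.2 / 0.6 = 148.6667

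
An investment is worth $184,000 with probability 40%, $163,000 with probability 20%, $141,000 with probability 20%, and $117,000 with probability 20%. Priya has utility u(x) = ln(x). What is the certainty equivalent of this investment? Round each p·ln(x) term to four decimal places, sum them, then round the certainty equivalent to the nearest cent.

E[u] = 0.4·ln(184000) + 0.2·ln(163000) + 0.2·ln(141000) + 0.2·ln(117000) = 4.8491 + 2.4003 + 2.3713 + 2.3340 = 11.9547
CE = e^11.9547 ≈ 155546.50

$155,546.50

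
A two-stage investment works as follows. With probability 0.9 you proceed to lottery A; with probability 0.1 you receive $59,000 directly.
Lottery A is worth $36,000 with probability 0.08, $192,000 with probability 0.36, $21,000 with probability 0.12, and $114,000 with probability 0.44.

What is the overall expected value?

$118,112

EV(A) = 0.08 × 36000 + 0.36 × 192000 + 0.12 × 21000 + 0.44 × 114000 = 2880 + 69120 + 2520 + 50160 = 124680
Branch B: 59000 (certain)
Overall = 0.9 × 124680 + 0.1 × 59000 = 112212 + 5900 = 118112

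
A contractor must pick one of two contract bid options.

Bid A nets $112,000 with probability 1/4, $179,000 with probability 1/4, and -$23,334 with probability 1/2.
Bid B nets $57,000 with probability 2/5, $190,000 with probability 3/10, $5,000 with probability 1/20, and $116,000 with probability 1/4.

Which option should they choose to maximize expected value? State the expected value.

Bid B ($109,050)

Bid A = 1/4 × 112000 + 1/4 × 179000 + 1/2 × (-23334) = 28000 + 44750 − 11667 = 61083
Bid B = 2/5 × 57000 + 3/10 × 190000 + 1/20 × 5000 + 1/4 × 116000 = 22800 + 57000 + 250 + 29000 = 109050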